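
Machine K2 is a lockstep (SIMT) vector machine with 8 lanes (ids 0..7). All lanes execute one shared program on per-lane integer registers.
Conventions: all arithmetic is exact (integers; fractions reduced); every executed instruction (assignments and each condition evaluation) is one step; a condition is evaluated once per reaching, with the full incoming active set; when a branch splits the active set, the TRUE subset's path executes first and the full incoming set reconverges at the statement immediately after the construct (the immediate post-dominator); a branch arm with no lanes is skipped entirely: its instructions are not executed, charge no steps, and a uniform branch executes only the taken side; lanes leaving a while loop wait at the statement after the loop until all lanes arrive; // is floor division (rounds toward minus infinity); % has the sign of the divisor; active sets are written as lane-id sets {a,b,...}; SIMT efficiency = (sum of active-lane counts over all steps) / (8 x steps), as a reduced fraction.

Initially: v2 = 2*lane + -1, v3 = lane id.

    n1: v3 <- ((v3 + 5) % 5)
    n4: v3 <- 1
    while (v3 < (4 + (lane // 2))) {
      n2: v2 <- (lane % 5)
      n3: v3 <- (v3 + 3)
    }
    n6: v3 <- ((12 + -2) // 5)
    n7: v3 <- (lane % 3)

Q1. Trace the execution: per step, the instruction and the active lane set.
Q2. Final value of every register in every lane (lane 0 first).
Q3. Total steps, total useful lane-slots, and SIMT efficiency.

step 0: v3 <- ((v3 + 5) % 5)         {0,1,2,3,4,5,6,7}
step 1: v3 <- 1                      {0,1,2,3,4,5,6,7}
step 2: eval (v3 < (4 + (lane // 2))) {0,1,2,3,4,5,6,7}
step 3: v2 <- (lane % 5)             {0,1,2,3,4,5,6,7}
step 4: v3 <- (v3 + 3)               {0,1,2,3,4,5,6,7}
step 5: eval (v3 < (4 + (lane // 2))) {0,1,2,3,4,5,6,7}
step 6: v2 <- (lane % 5)             {2,3,4,5,6,7}
step 7: v3 <- (v3 + 3)               {2,3,4,5,6,7}
step 8: eval (v3 < (4 + (lane // 2))) {2,3,4,5,6,7}
step 9: v3 <- ((12 + -2) // 5)       {0,1,2,3,4,5,6,7}
step 10: v3 <- (lane % 3)             {0,1,2,3,4,5,6,7}

Answer: 11 steps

v2: 0,1,2,3,4,0,1,2
v3: 0,1,2,0,1,2,0,1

steps = 11; useful = 82; efficiency = 82/88 = 41/44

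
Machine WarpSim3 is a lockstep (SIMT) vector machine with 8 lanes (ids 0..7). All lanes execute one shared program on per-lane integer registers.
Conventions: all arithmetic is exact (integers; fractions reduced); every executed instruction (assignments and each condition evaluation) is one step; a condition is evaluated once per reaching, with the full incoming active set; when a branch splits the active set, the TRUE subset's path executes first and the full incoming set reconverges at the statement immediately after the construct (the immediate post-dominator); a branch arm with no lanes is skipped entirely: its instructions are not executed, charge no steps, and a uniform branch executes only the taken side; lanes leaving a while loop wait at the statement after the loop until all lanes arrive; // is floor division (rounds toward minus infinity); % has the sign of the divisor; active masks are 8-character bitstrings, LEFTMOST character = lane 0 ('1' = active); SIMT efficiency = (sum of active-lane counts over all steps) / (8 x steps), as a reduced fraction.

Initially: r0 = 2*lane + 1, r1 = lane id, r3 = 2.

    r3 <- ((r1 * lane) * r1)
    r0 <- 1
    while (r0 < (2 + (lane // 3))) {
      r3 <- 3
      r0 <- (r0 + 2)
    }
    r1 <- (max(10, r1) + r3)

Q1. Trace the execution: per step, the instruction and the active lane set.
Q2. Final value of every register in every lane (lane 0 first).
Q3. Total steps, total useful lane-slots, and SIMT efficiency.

step 0: r3 <- ((r1 * lane) * r1)     11111111
step 1: r0 <- 1                      11111111
step 2: eval (r0 < (2 + (lane // 3))) 11111111
step 3: r3 <- 3                      11111111
step 4: r0 <- (r0 + 2)               11111111
step 5: eval (r0 < (2 + (lane // 3))) 11111111
step 6: r3 <- 3                      00000011
step 7: r0 <- (r0 + 2)               00000011
step 8: eval (r0 < (2 + (lane // 3))) 00000011
step 9: r1 <- (max(10, r1) + r3)     11111111

Answer: 10 steps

r0: 3,3,3,3,3,3,5,5
r1: 13,13,13,13,13,13,13,13
r3: 3,3,3,3,3,3,3,3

steps = 10; useful = 62; efficiency = 62/80 = 31/40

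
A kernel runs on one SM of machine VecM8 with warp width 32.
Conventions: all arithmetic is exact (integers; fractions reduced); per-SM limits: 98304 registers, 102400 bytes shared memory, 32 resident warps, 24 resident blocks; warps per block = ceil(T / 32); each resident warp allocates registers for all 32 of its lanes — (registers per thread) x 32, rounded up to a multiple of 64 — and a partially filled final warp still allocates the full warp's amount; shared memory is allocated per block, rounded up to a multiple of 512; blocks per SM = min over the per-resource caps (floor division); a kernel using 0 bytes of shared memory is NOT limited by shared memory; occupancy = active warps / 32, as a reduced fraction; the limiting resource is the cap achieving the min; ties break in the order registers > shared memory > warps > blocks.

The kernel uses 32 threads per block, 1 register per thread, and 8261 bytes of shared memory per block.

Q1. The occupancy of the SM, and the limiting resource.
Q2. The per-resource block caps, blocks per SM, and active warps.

Answer: occupancy 11/32, limited by shared memory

registers: 1536 blocks
shared memory: 11 blocks
warps: 32 blocks
blocks: 24 blocks

Answer: 11 blocks, 11 active warps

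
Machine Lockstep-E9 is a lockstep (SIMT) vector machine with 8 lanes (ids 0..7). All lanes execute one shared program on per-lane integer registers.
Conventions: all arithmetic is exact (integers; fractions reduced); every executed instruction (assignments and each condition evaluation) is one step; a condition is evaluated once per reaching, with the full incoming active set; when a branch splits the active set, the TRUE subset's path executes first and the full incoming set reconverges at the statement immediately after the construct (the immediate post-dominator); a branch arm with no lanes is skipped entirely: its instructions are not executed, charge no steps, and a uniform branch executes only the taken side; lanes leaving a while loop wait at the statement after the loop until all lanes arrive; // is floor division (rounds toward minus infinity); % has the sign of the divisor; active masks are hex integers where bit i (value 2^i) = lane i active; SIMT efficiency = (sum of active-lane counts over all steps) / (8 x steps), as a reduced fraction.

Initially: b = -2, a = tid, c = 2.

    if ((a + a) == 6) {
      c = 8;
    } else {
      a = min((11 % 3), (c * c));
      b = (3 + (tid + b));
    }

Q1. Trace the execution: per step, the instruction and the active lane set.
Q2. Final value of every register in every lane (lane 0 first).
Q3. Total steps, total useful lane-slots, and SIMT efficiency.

step 0: eval ((a + a) == 6)          0xff
step 1: c <- 8                       0x08
step 2: a <- min((11 % 3), (c * c))  0xf7
step 3: b <- (3 + (tid + b))         0xf7

Answer: 4 steps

b: 1,2,3,-2,5,6,7,8
a: 2,2,2,3,2,2,2,2
c: 2,2,2,8,2,2,2,2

steps = 4; useful = 23; efficiency = 23/32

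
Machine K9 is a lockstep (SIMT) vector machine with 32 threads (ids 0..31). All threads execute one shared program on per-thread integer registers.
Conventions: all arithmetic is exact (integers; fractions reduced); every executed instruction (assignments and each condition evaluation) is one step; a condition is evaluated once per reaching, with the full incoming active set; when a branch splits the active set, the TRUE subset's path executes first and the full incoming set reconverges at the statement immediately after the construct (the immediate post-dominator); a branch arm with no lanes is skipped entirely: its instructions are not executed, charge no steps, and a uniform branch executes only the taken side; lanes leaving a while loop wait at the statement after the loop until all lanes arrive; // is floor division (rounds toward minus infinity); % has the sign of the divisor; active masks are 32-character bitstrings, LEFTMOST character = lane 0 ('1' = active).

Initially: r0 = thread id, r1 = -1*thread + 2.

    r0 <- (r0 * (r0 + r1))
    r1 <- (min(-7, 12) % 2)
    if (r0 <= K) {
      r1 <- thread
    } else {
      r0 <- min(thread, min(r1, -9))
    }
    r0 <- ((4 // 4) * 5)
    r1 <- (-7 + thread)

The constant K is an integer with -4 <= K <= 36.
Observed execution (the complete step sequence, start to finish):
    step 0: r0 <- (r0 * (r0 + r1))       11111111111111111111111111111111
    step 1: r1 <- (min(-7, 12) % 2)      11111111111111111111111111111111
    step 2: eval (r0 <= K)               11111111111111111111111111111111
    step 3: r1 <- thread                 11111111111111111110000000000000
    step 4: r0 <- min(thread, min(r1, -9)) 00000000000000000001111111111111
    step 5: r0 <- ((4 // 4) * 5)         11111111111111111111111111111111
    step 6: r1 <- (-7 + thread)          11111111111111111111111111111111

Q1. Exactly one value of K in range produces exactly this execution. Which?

Answer: K = 36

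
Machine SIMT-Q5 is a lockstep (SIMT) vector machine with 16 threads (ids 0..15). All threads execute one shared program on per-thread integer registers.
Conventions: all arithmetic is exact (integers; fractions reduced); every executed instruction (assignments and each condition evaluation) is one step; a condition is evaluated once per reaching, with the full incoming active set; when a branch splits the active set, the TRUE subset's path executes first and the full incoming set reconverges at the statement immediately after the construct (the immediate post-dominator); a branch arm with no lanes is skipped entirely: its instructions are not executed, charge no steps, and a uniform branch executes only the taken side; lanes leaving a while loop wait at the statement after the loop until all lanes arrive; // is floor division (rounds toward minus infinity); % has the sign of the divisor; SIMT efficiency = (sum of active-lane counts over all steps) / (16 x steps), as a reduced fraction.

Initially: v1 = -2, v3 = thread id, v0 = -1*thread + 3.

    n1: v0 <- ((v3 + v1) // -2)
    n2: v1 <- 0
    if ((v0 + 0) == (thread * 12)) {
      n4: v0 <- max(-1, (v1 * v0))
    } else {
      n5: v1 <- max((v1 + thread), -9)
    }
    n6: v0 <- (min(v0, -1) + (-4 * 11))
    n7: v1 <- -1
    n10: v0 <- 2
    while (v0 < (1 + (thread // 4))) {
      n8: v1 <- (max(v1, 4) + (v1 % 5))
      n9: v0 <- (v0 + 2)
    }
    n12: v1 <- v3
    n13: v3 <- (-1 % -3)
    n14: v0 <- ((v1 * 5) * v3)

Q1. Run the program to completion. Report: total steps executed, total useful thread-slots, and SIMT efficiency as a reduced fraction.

Answer: 14 steps, 200 useful, 25/28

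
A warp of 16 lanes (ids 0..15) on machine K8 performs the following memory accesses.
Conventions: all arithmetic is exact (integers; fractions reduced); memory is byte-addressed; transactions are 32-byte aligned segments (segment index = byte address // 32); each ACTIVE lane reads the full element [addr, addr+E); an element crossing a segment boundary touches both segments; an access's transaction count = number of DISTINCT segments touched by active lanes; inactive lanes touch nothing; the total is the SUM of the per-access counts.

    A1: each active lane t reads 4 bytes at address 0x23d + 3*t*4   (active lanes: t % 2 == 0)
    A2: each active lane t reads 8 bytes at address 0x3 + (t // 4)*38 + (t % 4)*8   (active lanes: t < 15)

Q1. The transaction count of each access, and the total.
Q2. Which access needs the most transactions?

A1: 7 transactions
A2: 5 transactions

Answer: 7,5; total 12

Answer: A1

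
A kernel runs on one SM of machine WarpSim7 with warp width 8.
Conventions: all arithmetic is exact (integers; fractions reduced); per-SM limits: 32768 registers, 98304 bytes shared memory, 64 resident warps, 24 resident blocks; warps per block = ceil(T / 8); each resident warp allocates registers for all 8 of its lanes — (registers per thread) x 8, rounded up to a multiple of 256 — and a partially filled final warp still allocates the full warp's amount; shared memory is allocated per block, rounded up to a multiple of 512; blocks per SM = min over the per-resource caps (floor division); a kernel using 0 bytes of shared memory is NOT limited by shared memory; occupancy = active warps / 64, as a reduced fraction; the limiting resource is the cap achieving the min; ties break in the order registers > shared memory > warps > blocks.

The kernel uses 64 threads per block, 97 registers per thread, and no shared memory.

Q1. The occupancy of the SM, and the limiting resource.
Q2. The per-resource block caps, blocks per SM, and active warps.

Answer: occupancy 1/2, limited by registers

registers: 4 blocks
shared memory: no limit (kernel uses none)
warps: 8 blocks
blocks: 24 blocks

Answer: 4 blocks, 32 active warps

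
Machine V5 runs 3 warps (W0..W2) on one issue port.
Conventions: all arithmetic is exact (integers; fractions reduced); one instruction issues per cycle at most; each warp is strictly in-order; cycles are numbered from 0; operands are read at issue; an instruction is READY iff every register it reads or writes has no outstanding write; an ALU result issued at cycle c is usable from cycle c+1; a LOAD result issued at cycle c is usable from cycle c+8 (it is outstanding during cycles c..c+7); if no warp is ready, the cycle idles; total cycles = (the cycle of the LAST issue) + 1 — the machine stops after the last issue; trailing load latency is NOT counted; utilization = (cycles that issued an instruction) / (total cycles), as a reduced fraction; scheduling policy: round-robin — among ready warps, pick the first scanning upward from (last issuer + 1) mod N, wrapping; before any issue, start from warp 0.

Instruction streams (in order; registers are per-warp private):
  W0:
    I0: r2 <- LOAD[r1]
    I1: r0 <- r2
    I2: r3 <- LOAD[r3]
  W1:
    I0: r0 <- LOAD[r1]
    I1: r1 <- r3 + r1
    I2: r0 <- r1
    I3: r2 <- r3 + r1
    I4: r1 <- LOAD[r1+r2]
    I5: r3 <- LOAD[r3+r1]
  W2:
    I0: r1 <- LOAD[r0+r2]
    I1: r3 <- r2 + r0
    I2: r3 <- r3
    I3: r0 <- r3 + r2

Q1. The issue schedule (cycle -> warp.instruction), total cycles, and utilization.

cycle 0: W0.I0
cycle 1: W1.I0
cycle 2: W2.I0
cycle 3: W1.I1
cycle 4: W2.I1
cycle 5: W2.I2
cycle 6: W2.I3
cycle 7: idle
cycle 8: W0.I1
cycle 9: W1.I2
cycle 10: W0.I2
cycle 11: W1.I3
cycle 12: W1.I4
cycle 13: idle
cycle 14: idle
cycle 15: idle
cycle 16: idle
cycle 17: idle
cycle 18: idle
cycle 19: idle
cycle 20: W1.I5

Answer: 21 cycles, utilization 13/21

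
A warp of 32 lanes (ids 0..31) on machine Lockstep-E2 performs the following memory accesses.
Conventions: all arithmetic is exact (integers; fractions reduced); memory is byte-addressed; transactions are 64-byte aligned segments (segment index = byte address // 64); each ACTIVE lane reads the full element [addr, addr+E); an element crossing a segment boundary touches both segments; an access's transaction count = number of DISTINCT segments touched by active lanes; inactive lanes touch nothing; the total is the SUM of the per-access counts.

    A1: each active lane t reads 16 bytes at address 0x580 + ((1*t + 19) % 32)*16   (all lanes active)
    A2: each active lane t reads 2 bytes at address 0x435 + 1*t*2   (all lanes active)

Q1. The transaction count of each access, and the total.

A1: 8 transactions
A2: 2 transactions

Answer: 8,2; total 10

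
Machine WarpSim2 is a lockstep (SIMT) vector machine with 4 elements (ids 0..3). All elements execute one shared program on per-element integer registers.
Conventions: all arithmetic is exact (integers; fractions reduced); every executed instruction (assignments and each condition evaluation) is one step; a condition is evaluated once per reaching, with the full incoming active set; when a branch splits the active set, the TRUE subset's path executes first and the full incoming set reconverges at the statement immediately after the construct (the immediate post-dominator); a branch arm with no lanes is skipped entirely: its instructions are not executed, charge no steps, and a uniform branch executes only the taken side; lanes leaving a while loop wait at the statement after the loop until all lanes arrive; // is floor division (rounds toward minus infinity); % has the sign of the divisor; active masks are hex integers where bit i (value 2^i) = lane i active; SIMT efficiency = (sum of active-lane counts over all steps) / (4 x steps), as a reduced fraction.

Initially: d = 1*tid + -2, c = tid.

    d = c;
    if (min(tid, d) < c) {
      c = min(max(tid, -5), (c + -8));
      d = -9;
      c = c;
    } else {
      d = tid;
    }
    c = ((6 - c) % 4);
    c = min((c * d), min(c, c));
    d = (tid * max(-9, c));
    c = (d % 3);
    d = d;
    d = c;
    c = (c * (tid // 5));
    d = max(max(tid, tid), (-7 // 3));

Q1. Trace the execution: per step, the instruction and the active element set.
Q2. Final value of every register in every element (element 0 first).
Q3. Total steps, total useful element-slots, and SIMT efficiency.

step 0: d <- c                       0xf
step 1: eval (min(tid, d) < c)       0xf
step 2: d <- tid                     0xf
step 3: c <- ((6 - c) % 4)           0xf
step 4: c <- min((c * d), min(c, c)) 0xf
step 5: d <- (tid * max(-9, c))      0xf
step 6: c <- (d % 3)                 0xf
step 7: d <- d                       0xf
step 8: d <- c                       0xf
step 9: c <- (c * (tid // 5))        0xf
step 10: d <- max(max(tid, tid), (-7 // 3)) 0xf

Answer: 11 steps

d: 0,1,2,3
c: 0,0,0,0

steps = 11; useful = 44; efficiency = 44/44 = 1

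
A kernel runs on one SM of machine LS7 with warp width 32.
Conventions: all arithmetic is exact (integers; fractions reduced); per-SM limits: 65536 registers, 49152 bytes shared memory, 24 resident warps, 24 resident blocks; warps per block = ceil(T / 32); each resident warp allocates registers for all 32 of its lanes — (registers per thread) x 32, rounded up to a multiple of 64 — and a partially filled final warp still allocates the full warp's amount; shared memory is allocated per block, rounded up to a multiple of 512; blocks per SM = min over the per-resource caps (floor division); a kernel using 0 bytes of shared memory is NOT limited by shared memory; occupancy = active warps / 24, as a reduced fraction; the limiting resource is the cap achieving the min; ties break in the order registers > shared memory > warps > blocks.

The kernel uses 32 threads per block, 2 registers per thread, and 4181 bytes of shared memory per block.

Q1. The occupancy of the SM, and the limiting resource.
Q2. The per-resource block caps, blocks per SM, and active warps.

Answer: occupancy 5/12, limited by shared memory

registers: 1024 blocks
shared memory: 10 blocks
warps: 24 blocks
blocks: 24 blocks

Answer: 10 blocks, 10 active warps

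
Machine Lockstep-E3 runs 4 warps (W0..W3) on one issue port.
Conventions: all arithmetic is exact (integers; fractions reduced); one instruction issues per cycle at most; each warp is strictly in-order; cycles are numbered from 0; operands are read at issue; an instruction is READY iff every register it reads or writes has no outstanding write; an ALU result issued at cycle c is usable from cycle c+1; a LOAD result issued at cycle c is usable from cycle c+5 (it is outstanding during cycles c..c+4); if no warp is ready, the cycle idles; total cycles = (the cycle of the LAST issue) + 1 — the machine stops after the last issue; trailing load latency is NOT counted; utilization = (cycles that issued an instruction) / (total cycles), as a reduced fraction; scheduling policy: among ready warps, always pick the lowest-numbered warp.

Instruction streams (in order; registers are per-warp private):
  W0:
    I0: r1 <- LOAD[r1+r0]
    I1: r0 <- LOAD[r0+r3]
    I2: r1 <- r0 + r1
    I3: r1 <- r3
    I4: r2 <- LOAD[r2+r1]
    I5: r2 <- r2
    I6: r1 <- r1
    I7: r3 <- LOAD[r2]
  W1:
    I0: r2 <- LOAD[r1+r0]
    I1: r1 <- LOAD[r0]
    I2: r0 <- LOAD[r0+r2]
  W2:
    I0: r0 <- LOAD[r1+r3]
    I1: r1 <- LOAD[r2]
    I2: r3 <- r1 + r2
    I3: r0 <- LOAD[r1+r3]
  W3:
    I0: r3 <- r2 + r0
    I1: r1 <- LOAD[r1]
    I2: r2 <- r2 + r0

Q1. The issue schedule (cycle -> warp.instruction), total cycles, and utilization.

cycle 0: W0.I0
cycle 1: W0.I1
cycle 2: W1.I0
cycle 3: W1.I1
cycle 4: W2.I0
cycle 5: W2.I1
cycle 6: W0.I2
cycle 7: W0.I3
cycle 8: W0.I4
cycle 9: W1.I2
cycle 10: W2.I2
cycle 11: W2.I3
cycle 12: W3.I0
cycle 13: W0.I5
cycle 14: W0.I6
cycle 15: W0.I7
cycle 16: W3.I1
cycle 17: W3.I2

Answer: 18 cycles, utilization 1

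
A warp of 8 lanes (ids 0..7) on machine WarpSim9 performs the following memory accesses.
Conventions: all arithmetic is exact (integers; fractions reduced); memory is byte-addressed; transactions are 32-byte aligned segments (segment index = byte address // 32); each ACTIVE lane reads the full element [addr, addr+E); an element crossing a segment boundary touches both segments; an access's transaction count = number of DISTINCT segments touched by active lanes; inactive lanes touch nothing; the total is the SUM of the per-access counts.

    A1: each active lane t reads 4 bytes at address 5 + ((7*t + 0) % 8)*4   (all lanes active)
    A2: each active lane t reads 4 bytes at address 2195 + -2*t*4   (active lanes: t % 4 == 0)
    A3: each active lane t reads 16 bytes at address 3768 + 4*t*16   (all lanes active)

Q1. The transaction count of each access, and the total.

A1: 2 transactions
A2: 2 transactions
A3: 16 transactions

Answer: 2,2,16; total 20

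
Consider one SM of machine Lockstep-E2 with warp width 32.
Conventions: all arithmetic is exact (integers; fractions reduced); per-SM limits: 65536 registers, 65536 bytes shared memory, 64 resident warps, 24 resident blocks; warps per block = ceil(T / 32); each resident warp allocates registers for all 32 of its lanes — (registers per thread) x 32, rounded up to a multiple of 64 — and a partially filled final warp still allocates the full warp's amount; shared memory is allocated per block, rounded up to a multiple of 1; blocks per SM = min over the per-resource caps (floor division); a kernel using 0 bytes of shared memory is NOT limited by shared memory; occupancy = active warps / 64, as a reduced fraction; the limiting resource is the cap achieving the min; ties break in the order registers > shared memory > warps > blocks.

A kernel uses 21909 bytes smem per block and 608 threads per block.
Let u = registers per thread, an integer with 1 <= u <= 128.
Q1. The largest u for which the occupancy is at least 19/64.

Answer: u = 106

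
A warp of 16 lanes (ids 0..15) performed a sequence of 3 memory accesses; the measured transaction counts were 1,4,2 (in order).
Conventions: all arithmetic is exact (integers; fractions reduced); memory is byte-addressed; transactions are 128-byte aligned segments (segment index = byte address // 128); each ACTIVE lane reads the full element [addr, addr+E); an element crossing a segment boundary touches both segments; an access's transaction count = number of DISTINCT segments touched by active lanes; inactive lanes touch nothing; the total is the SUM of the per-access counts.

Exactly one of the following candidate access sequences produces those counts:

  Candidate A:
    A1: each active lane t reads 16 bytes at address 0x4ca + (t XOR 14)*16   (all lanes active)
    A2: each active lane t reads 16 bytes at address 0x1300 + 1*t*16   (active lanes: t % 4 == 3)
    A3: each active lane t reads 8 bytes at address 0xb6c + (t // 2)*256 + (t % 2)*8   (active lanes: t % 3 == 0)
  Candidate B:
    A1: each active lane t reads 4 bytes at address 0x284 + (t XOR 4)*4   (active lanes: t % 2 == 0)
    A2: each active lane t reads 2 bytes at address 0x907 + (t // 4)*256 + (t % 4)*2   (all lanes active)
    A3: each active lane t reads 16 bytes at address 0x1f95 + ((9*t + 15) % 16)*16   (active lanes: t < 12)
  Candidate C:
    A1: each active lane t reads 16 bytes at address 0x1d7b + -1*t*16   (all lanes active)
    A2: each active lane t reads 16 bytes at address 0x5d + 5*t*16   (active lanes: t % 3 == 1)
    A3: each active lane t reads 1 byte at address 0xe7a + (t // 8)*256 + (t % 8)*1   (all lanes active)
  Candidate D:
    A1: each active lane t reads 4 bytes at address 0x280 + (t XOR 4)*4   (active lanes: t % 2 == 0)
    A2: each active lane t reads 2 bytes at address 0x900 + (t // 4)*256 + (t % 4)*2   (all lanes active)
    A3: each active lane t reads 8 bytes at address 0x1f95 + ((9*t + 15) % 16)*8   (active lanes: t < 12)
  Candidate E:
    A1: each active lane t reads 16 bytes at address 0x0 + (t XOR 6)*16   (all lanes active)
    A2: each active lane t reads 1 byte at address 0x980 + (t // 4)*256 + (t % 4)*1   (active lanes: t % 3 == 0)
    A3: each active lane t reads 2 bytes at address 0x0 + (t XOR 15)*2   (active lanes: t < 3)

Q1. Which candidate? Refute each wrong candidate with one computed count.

A: A1 gives 3 transactions, not 1
B: A3 gives 3 transactions, not 2
C: A1 gives 3 transactions, not 1
E: A1 gives 2 transactions, not 1
D: all counts match (1,4,2)

Answer: D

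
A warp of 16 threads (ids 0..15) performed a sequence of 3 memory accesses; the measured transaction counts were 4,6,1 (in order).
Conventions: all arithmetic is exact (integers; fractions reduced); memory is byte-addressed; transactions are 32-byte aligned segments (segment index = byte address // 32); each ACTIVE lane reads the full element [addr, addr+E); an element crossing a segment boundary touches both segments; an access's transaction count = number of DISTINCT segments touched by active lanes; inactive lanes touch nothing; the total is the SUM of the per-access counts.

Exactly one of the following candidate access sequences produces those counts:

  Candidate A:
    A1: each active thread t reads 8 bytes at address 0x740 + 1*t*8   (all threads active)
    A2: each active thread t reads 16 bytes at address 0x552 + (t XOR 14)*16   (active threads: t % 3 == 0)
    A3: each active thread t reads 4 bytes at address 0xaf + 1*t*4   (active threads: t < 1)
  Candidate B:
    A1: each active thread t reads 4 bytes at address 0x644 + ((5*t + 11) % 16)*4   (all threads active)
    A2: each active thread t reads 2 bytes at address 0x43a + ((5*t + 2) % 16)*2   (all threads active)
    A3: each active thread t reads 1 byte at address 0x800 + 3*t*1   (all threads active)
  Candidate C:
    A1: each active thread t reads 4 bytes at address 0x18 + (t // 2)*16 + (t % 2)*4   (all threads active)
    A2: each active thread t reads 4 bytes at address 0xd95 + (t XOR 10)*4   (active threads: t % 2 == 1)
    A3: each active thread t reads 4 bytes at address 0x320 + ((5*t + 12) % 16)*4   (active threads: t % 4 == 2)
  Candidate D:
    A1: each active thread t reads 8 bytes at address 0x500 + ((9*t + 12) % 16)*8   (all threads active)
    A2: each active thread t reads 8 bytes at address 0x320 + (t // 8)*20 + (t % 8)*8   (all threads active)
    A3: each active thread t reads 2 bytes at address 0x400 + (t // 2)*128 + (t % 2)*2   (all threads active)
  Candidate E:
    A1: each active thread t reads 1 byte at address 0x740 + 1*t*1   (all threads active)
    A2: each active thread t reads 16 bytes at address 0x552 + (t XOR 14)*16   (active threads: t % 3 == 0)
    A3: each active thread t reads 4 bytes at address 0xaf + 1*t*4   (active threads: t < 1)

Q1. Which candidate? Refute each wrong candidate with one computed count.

B: A1 gives 3 transactions, not 4
C: A1 gives 5 transactions, not 4
D: A2 gives 3 transactions, not 6
E: A1 gives 1 transaction, not 4
A: all counts match (4,6,1)

Answer: A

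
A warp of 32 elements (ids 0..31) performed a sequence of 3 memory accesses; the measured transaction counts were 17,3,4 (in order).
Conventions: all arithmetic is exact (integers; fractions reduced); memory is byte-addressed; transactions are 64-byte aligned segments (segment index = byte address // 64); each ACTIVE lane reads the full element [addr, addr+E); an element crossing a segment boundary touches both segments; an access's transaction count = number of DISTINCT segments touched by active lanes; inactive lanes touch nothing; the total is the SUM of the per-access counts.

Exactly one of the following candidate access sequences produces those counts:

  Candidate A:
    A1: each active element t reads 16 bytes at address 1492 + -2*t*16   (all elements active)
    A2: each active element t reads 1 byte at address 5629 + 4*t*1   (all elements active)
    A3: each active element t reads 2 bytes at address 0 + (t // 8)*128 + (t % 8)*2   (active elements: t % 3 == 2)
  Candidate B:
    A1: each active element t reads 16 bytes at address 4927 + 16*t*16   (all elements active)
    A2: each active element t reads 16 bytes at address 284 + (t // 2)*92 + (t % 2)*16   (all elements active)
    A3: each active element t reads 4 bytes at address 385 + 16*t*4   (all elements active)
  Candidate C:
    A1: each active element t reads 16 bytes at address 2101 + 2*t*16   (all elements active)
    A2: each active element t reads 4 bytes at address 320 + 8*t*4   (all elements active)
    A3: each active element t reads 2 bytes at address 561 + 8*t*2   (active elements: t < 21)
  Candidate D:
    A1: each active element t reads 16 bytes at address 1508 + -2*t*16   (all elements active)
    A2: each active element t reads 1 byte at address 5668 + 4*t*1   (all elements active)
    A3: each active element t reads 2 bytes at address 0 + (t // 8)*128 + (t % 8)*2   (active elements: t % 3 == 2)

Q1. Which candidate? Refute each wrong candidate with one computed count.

B: A1 gives 64 transactions, not 17
C: A2 gives 16 transactions, not 3
D: A1 gives 16 transactions, not 17
A: all counts match (17,3,4)

Answer: A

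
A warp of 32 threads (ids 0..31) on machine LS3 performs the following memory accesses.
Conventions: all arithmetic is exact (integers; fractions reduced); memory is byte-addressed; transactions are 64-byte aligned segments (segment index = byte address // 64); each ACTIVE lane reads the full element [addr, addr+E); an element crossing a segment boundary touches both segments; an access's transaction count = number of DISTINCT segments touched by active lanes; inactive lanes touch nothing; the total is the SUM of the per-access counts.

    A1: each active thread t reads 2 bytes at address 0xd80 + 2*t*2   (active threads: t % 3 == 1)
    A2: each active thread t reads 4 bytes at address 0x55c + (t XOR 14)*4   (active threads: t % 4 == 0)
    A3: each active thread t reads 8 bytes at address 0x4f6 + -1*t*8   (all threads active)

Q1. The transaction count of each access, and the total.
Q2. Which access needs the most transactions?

A1: 2 transactions
A2: 3 transactions
A3: 5 transactions

Answer: 2,3,5; total 10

Answer: A3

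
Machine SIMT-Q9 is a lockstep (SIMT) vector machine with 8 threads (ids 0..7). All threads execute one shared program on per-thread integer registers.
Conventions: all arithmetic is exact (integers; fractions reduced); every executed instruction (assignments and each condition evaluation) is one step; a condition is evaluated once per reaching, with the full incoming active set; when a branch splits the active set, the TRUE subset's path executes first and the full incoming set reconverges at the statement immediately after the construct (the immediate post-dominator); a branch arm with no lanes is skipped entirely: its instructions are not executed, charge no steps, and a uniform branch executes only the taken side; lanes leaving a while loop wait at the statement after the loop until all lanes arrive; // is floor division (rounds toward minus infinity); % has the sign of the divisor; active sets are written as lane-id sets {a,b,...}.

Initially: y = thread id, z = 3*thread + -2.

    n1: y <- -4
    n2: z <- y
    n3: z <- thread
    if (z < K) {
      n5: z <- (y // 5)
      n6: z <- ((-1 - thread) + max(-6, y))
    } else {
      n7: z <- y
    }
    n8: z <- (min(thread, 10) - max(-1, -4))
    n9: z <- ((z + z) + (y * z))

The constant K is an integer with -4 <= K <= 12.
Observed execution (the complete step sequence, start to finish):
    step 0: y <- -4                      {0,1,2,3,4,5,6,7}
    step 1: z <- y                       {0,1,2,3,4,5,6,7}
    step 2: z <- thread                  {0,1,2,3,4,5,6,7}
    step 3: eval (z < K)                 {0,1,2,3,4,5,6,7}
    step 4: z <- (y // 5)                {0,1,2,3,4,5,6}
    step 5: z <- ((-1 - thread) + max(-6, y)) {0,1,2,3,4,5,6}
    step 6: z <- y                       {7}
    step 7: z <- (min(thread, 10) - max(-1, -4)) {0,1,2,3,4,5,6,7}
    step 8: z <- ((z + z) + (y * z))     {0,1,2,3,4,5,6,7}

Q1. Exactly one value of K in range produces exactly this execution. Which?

Answer: K = 7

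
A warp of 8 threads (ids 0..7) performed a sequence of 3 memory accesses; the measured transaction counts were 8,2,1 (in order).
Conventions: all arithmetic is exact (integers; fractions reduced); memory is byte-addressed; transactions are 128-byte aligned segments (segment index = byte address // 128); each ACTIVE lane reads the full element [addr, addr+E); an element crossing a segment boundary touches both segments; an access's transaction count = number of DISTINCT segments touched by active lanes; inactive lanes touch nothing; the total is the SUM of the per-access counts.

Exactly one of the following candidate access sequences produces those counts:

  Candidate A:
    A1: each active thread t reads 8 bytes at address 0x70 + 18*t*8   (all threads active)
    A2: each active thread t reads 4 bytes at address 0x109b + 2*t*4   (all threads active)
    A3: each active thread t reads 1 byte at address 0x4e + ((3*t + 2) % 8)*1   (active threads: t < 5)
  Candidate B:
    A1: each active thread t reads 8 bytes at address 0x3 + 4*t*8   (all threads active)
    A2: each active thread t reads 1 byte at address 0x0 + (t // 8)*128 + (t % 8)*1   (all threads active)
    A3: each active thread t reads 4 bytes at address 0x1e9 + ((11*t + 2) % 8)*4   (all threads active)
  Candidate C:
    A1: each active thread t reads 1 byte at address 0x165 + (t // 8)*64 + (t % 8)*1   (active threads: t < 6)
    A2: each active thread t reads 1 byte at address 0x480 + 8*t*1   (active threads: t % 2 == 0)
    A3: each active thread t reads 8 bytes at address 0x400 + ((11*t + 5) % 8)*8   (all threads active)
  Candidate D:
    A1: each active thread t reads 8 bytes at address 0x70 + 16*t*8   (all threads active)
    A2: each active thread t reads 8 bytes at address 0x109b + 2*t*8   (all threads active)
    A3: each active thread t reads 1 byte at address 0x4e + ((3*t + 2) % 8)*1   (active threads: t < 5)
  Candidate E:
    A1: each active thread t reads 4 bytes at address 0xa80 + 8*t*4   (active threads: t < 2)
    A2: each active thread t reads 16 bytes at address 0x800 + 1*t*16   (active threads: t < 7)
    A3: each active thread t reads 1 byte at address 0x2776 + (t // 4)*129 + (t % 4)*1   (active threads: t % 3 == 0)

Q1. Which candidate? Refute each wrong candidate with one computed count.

A: A2 gives 1 transaction, not 2
B: A1 gives 2 transactions, not 8
C: A1 gives 1 transaction, not 8
E: A1 gives 1 transaction, not 8
D: all counts match (8,2,1)

Answer: D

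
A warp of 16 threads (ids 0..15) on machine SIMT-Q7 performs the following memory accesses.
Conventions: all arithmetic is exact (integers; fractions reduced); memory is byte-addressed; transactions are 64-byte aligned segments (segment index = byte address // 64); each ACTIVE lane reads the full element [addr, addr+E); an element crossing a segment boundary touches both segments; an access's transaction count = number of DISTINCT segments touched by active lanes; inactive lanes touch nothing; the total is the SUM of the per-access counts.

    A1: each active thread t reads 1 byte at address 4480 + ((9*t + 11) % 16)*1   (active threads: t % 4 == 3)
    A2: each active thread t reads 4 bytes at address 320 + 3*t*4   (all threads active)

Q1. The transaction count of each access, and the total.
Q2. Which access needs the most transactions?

A1: 1 transaction
A2: 3 transactions

Answer: 1,3; total 4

Answer: A2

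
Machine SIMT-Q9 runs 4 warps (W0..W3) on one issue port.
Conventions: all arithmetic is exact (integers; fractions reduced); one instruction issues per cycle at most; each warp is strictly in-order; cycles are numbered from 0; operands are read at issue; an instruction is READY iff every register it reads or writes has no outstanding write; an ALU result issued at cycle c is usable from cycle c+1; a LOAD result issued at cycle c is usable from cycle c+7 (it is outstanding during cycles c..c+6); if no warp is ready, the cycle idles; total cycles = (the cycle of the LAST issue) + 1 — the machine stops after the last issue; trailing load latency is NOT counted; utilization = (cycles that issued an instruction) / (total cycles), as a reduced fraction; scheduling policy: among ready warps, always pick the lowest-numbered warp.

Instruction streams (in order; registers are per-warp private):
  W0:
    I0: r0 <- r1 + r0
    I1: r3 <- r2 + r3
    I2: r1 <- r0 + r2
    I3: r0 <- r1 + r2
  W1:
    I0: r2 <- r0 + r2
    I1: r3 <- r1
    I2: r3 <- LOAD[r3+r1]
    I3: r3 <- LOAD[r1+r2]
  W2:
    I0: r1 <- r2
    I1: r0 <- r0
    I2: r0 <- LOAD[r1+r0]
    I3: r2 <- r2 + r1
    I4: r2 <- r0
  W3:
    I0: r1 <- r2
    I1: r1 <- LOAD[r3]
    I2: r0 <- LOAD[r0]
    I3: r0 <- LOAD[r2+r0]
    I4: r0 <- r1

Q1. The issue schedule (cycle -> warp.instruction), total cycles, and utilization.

cycle 0: W0.I0
cycle 1: W0.I1
cycle 2: W0.I2
cycle 3: W0.I3
cycle 4: W1.I0
cycle 5: W1.I1
cycle 6: W1.I2
cycle 7: W2.I0
cycle 8: W2.I1
cycle 9: W2.I2
cycle 10: W2.I3
cycle 11: W3.I0
cycle 12: W3.I1
cycle 13: W1.I3
cycle 14: W3.I2
cycle 15: idle
cycle 16: W2.I4
cycle 17: idle
cycle 18: idle
cycle 19: idle
cycle 20: idle
cycle 21: W3.I3
cycle 22: idle
cycle 23: idle
cycle 24: idle
cycle 25: idle
cycle 26: idle
cycle 27: idle
cycle 28: W3.I4

Answer: 29 cycles, utilization 18/29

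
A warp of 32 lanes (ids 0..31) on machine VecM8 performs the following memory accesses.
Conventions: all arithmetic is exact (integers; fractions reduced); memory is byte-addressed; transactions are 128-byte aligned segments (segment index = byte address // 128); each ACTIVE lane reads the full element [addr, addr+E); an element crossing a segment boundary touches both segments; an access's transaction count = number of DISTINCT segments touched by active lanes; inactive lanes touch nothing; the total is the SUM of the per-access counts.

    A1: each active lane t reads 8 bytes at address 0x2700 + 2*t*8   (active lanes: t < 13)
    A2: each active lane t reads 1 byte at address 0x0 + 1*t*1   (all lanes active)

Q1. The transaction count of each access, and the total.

A1: 2 transactions
A2: 1 transaction

Answer: 2,1; total 3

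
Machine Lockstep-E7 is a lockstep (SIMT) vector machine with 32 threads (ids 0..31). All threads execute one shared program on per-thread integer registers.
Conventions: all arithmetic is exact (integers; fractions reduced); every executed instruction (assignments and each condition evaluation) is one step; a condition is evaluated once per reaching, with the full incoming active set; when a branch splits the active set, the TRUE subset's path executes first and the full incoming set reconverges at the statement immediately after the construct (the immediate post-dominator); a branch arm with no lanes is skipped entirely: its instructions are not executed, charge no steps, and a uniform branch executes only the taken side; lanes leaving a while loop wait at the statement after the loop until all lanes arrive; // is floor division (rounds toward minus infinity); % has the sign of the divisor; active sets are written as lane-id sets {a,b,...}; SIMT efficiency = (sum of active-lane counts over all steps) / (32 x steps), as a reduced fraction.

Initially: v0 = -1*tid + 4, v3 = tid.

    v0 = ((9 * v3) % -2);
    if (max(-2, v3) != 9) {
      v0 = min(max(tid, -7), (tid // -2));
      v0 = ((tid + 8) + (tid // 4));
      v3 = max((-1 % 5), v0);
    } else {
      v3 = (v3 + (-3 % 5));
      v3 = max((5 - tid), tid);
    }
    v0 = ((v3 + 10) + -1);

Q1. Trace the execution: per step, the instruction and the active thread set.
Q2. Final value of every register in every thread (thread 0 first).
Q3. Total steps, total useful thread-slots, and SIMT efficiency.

step 0: v0 <- ((9 * v3) % -2)        {0,1,2,3,4,5,6,7,8,9,10,11,12,13,14,15,16,17,18,19,20,21,22,23,24,25,26,27,28,29,30,31}
step 1: eval (max(-2, v3) != 9)      {0,1,2,3,4,5,6,7,8,9,10,11,12,13,14,15,16,17,18,19,20,21,22,23,24,25,26,27,28,29,30,31}
step 2: v0 <- min(max(tid, -7), (tid // -2)) {0,1,2,3,4,5,6,7,8,10,11,12,13,14,15,16,17,18,19,20,21,22,23,24,25,26,27,28,29,30,31}
step 3: v0 <- ((tid + 8) + (tid // 4)) {0,1,2,3,4,5,6,7,8,10,11,12,13,14,15,16,17,18,19,20,21,22,23,24,25,26,27,28,29,30,31}
step 4: v3 <- max((-1 % 5), v0)      {0,1,2,3,4,5,6,7,8,10,11,12,13,14,15,16,17,18,19,20,21,22,23,24,25,26,27,28,29,30,31}
step 5: v3 <- (v3 + (-3 % 5))        {9}
step 6: v3 <- max((5 - tid), tid)    {9}
step 7: v0 <- ((v3 + 10) + -1)       {0,1,2,3,4,5,6,7,8,9,10,11,12,13,14,15,16,17,18,19,20,21,22,23,24,25,26,27,28,29,30,31}

Answer: 8 steps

v0: 17,18,19,20,22,23,24,25,27,18,29,30,32,33,34,35,37,38,39,40,42,43,44,45,47,48,49,50,52,53,54,55
v3: 8,9,10,11,13,14,15,16,18,9,20,21,23,24,25,26,28,29,30,31,33,34,35,36,38,39,40,41,43,44,45,46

steps = 8; useful = 191; efficiency = 191/256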